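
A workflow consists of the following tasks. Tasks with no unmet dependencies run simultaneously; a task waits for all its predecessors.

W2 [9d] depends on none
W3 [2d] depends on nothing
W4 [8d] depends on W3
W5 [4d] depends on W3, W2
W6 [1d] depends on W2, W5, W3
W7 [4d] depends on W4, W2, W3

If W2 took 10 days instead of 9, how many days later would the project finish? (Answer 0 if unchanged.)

1

Baseline: W2→W5→W6 = 9+4+1 = 14 → 14 days.
W2 lies on that path, so at 10 days the path becomes 15 days.
That remains the longest chain; total 15 days.
Change in finish: 15 − 14 = +1 days.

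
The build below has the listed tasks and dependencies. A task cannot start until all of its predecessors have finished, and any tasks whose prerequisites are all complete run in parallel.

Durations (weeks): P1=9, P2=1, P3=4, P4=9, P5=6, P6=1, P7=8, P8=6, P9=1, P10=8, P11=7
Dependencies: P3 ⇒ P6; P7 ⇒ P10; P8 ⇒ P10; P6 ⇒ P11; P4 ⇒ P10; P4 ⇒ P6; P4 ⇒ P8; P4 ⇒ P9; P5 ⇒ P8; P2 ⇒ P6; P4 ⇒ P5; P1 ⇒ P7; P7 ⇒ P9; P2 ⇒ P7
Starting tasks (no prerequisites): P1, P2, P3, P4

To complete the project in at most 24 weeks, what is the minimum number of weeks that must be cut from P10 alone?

Current finish: 29 weeks; target: 24.
P10 is on every critical path, so each week cut from P10 cuts the finish by one (this holds down to a finish of 22).
Need 29 − 24 = 5 weeks off P10 → P10 becomes 3 weeks, finish becomes 24.

5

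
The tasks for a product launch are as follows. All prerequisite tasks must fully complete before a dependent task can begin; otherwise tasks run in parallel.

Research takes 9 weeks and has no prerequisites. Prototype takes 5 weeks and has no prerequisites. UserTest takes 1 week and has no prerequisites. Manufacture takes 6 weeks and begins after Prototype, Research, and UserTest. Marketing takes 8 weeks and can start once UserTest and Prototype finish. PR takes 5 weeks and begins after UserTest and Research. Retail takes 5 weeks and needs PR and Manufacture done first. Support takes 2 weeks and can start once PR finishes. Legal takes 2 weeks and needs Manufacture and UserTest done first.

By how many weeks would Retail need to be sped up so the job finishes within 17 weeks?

3

Current finish: 20 weeks; target: 17.
Retail is on every critical path, so each week cut from Retail cuts the finish by one (this holds down to a finish of 17).
Need 20 − 17 = 3 weeks off Retail → Retail becomes 2 weeks, finish becomes 17.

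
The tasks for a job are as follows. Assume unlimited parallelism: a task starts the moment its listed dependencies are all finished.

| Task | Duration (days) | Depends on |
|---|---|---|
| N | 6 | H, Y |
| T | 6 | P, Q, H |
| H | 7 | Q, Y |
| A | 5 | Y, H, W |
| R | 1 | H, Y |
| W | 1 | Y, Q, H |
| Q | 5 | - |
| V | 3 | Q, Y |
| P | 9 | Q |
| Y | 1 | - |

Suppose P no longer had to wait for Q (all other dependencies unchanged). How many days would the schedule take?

With the dependency in place, Q→P→T = 5+9+6 = 20 sets the finish at 20 days.
Without Q→P, P's earliest start moves from 5 to 0.
The longest chain is now Q→H→W→A = 5+7+1+5 = 18, so the schedule takes 18 days.

18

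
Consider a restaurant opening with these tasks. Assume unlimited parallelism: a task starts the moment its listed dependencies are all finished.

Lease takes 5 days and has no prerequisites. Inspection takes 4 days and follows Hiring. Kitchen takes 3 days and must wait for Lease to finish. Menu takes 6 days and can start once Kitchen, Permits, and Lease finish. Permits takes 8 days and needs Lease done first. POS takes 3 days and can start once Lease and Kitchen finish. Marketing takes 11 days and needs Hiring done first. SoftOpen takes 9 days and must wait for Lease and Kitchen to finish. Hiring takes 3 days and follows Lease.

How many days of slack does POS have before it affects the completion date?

8

The longest chain is Lease→Permits→Menu = 5+8+6 = 19; overall finish 19 days.
POS finishes as early as 11 and must finish by 19.
So POS can slip 19 − 11 = 8 days.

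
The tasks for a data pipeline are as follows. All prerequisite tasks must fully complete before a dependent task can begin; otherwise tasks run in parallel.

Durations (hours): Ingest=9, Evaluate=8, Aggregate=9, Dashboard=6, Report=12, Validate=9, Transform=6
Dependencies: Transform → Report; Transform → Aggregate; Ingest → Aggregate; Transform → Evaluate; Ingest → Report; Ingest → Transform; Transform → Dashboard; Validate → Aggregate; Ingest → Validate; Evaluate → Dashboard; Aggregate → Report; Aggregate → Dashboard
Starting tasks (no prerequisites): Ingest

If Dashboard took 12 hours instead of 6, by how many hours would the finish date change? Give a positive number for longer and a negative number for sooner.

0

The binding path is Ingest→Validate→Aggregate→Report = 9+9+9+12 = 39; finish at 39 hours.
The longest path through Dashboard is only 33 hours, so Dashboard has float 6.
That remains the longest chain; total 39 hours.
Change in finish: 39 − 39 = +0 hours.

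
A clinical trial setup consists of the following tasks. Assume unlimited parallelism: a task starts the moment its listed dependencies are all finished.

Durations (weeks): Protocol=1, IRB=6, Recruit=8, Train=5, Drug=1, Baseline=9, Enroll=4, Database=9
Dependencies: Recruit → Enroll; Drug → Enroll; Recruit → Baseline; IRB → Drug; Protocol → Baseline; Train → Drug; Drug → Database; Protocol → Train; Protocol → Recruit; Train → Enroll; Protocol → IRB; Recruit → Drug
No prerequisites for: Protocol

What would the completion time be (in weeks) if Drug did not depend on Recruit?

18

Before: longest chain Protocol→Recruit→Drug→Database = 1+8+1+9 = 19, finish 19.
Without Recruit→Drug, Drug's earliest start moves from 9 to 7.
New critical path: Protocol→Recruit→Baseline = 1+8+9 = 18 ⇒ 18 weeks.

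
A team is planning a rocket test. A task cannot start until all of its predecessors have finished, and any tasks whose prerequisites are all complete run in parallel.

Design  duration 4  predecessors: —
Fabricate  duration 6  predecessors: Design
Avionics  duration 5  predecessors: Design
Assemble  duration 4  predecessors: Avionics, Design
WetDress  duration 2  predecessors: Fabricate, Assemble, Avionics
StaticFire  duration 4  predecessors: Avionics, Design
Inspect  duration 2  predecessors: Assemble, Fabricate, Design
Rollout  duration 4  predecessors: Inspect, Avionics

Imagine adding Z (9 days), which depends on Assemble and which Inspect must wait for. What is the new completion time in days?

28

Originally the schedule takes 19 days.
With Z inserted, Inspect now waits for max(Assemble, Fabricate, Design, Z).
New critical path: Design→Avionics→Assemble→Z→Inspect→Rollout = 4+5+4+9+2+4 = 28 ⇒ 28 days.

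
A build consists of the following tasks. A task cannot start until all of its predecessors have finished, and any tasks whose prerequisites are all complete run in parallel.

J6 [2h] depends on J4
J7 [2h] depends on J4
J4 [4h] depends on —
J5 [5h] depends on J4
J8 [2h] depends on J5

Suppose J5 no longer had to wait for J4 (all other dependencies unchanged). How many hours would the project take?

Original critical path: J4→J5→J8 = 4+5+2 = 11 ⇒ 11 hours.
Without J4→J5, J5's earliest start moves from 4 to 0.
The longest chain is now J5→J8 = 5+2 = 7, so the project takes 7 hours.

7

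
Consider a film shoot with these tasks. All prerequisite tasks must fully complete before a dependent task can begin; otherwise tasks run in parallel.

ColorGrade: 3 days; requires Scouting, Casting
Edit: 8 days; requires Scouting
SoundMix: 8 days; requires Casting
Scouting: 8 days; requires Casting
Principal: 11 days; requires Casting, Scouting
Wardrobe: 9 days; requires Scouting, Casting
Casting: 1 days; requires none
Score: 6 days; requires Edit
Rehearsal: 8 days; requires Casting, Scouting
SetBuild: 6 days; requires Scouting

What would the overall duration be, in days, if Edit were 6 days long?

21

As given, the longest chain is Casting→Scouting→Edit→Score = 1+8+8+6 = 23, so the finish is 23 days.
Edit is on the critical path; changing it to 6 makes that path 21 days.
No other chain overtakes it, so the finish is 21 days.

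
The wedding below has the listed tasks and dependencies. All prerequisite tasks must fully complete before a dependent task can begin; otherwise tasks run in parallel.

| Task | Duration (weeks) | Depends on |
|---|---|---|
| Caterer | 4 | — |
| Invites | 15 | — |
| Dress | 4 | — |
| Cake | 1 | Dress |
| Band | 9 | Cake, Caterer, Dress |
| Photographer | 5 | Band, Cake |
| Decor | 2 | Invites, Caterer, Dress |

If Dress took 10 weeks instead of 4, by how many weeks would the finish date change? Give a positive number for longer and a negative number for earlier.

6

Baseline: Dress→Cake→Band→Photographer = 4+1+9+5 = 19 → 19 weeks.
Dress lies on that path, so at 10 weeks the path becomes 25 weeks.
No other chain overtakes it, so the finish is 25 weeks.
Change in finish: 25 − 19 = +6 weeks.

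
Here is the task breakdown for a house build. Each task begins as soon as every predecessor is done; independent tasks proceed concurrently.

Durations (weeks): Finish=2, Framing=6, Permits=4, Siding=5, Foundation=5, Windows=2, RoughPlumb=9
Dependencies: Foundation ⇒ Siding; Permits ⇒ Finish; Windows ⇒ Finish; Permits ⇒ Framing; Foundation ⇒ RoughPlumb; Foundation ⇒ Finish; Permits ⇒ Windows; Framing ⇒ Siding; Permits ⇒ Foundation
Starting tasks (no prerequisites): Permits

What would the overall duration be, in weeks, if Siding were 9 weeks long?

19

Baseline: Permits→Foundation→RoughPlumb = 4+5+9 = 18 → 18 weeks.
The longest path through Siding is only 15 weeks, so Siding has float 3.
Now Permits→Framing→Siding = 4+6+9 = 19 is longest, so the finish becomes 19 weeks.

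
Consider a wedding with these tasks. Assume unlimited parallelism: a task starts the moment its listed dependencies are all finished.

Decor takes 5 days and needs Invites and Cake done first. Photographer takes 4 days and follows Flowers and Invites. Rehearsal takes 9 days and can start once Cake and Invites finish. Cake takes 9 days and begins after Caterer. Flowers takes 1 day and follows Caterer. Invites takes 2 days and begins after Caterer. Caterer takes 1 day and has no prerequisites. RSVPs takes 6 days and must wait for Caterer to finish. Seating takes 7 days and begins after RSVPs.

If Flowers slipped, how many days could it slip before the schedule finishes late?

13

The longest chain is Caterer→Cake→Rehearsal = 1+9+9 = 19; overall finish 19 days.
Longest path through Flowers: 6 days (earliest finish 2, latest finish 15).
So Flowers can slip 15 − 2 = 13 days.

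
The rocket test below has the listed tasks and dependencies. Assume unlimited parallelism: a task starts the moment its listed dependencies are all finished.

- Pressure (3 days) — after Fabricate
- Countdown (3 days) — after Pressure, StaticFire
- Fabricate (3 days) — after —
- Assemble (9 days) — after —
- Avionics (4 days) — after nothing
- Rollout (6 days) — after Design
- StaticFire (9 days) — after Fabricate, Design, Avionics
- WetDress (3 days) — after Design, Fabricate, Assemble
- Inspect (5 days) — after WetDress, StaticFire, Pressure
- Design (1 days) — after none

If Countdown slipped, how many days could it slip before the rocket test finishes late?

2

Avionics→StaticFire→Inspect = 4+9+5 = 18 sets the makespan at 18 days.
The longest chain containing Countdown totals 16 days.
Slack of Countdown = 15 − 13 = 2 days.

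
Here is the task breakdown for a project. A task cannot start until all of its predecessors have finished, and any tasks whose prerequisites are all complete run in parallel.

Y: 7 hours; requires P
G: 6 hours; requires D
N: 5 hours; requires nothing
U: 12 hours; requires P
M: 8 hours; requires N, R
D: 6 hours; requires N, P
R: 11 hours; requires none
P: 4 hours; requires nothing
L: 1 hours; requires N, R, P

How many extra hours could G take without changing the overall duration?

The longest chain is R→M = 11+8 = 19; overall finish 19 hours.
The longest chain containing G totals 17 hours.
Float = 19 − 17 = 2.

2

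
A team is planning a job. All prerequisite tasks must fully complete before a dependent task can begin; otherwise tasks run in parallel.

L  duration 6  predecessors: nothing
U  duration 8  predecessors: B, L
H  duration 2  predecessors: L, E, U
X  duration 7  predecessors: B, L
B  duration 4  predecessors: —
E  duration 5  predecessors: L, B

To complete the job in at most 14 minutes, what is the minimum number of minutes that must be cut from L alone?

Current finish: 16 minutes; target: 14.
L is on every critical path, so each minute cut from L cuts the finish by one (this holds down to a finish of 14).
Need 16 − 14 = 2 minutes off L → L becomes 4 minutes, finish becomes 14.

2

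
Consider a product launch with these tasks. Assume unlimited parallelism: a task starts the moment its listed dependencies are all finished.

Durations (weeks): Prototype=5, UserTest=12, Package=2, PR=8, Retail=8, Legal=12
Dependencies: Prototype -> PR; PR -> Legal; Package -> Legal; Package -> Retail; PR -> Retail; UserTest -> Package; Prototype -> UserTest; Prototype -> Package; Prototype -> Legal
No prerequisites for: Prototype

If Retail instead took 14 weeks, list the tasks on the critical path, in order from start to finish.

Baseline: Prototype→UserTest→Package→Legal = 5+12+2+12 = 31 → 31 weeks.
Retail has 4 weeks of float (longest path through it is 27).
Now Prototype→UserTest→Package→Retail = 5+12+2+14 = 33 is longest, so the finish becomes 33 weeks.

Prototype, UserTest, Package, Retail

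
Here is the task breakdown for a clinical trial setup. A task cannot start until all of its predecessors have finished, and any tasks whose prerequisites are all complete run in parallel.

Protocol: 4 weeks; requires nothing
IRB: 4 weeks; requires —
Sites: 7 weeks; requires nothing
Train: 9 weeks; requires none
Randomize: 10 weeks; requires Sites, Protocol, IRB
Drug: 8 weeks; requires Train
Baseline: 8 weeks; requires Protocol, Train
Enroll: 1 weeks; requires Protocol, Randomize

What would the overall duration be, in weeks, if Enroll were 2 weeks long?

Baseline: Sites→Randomize→Enroll = 7+10+1 = 18 → 18 weeks.
Enroll lies on that path, so at 2 weeks the path becomes 19 weeks.
That remains the longest chain; total 19 weeks.

19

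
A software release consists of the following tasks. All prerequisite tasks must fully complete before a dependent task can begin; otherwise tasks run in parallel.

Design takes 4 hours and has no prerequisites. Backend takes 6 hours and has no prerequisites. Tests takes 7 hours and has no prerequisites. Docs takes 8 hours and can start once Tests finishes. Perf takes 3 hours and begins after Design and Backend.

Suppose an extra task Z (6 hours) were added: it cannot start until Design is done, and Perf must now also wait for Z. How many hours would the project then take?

Originally the project takes 15 hours.
With Z inserted, Perf now waits for max(Design, Backend, Z).
New critical path: Tests→Docs = 7+8 = 15 ⇒ 15 hours.

15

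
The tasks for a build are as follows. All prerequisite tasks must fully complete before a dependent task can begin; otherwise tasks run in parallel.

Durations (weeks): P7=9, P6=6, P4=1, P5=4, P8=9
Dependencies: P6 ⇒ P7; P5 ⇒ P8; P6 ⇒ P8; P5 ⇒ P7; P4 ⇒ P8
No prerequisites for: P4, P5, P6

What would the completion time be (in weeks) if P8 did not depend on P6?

15

With the dependency in place, P6→P7 = 6+9 = 15 sets the finish at 15 weeks.
Without P6→P8, P8's earliest start moves from 6 to 4.
After: P6→P7 = 6+9 = 15 → 15 weeks.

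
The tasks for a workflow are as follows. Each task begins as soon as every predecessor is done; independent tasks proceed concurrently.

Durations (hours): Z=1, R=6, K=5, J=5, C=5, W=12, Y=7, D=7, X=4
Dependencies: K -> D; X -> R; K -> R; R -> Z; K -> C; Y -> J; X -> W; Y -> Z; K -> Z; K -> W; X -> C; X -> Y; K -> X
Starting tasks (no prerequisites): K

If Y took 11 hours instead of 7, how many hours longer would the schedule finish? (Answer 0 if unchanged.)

Critical path before the change: K→X→Y→J = 5+4+7+5 = 21 giving 21 hours.
Y lies on that path, so at 11 hours the path becomes 25 hours.
No other chain overtakes it, so the finish is 25 hours.
Change in finish: 25 − 21 = +4 hours.

4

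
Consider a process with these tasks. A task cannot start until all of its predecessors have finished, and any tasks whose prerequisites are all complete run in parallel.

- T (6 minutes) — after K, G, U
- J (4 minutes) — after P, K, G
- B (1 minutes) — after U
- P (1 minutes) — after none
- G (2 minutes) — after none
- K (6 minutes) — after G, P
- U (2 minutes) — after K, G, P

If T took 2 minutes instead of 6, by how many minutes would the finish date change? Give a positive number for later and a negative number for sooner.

-4

Critical path before the change: G→K→U→T = 2+6+2+6 = 16 giving 16 minutes.
T is on the critical path; changing it to 2 makes that path 12 minutes.
Now G→K→J = 2+6+4 = 12 is longest, so the finish becomes 12 minutes.
Change in finish: 12 − 16 = -4 minutes.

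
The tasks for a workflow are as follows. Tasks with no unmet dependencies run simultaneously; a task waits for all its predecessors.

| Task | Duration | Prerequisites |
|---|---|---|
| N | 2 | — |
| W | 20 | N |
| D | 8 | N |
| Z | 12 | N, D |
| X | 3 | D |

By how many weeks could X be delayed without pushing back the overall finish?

9

The longest chain is N→W = 2+20 = 22; overall finish 22 weeks.
Longest path through X: 13 weeks (earliest finish 13, latest finish 22).
Float = 22 − 13 = 9.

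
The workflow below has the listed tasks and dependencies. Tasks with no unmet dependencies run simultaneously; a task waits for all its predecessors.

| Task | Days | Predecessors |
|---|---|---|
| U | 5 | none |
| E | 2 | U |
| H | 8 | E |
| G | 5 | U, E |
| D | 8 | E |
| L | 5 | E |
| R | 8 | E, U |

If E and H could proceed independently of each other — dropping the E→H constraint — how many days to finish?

Original critical path: U→E→H = 5+2+8 = 15 ⇒ 15 days.
Without E→H, H's earliest start moves from 7 to 0.
The longest chain is now U→E→D = 5+2+8 = 15, so the job takes 15 days.

15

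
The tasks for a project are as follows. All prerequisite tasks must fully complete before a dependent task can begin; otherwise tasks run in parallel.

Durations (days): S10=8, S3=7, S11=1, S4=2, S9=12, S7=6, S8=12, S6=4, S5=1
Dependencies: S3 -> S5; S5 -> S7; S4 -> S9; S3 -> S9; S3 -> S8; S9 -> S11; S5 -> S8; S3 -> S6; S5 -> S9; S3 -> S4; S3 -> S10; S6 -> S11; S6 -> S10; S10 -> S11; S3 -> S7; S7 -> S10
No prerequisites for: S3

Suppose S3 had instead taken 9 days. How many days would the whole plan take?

Baseline: S3→S5→S7→S10→S11 = 7+1+6+8+1 = 23 → 23 days.
S3 lies on that path, so at 9 days the path becomes 25 days.
No other chain overtakes it, so the finish is 25 days.

25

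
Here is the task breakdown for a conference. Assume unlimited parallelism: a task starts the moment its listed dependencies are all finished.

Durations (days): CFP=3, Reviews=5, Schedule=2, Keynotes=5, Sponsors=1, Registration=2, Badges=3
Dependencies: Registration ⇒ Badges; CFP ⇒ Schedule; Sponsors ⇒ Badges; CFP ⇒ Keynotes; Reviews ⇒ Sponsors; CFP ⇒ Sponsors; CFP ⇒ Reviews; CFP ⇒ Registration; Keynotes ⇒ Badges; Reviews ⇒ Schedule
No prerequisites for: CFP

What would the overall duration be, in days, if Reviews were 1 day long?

Baseline: CFP→Reviews→Sponsors→Badges = 3+5+1+3 = 12 → 12 days.
Reviews is on the critical path; changing it to 1 makes that path 8 days.
Now CFP→Keynotes→Badges = 3+5+3 = 11 is longest, so the finish becomes 11 days.

11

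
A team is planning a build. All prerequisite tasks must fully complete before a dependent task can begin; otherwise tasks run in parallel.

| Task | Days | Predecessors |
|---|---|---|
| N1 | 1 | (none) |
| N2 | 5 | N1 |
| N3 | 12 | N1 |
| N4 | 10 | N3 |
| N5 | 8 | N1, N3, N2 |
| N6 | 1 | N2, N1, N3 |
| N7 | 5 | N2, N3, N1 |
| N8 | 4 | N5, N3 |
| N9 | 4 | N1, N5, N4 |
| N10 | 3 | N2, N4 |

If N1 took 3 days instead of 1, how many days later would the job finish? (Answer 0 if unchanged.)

As given, the longest chain is N1→N3→N4→N9 = 1+12+10+4 = 27, so the finish is 27 days.
Since N1 is critical, the +2 change carries straight to that chain (now 29 days).
The critical path is still N1→N3→N4→N9; finish is now 29 days.
Change in finish: 29 − 27 = +2 days.

2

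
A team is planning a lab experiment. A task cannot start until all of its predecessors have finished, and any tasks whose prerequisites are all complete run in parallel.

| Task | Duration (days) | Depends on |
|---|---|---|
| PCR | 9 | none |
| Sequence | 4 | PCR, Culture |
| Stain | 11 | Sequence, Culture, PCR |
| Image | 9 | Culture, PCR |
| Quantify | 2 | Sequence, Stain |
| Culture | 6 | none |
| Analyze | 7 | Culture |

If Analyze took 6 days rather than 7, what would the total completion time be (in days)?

Critical path before the change: PCR→Sequence→Stain→Quantify = 9+4+11+2 = 26 giving 26 days.
Analyze is off the critical path — its longest chain is 13 days, giving 13 of slack.
No other chain overtakes it, so the finish is 26 days.

26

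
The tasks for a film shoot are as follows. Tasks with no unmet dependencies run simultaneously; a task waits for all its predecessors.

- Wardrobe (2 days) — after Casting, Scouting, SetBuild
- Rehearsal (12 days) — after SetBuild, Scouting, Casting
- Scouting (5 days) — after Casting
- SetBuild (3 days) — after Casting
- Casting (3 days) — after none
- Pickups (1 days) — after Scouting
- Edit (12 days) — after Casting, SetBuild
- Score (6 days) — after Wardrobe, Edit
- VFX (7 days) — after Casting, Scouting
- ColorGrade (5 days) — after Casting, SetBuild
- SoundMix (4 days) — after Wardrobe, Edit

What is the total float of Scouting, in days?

The longest chain is Casting→SetBuild→Edit→Score = 3+3+12+6 = 24; overall finish 24 days.
Scouting finishes as early as 8 and must finish by 12.
So Scouting can slip 12 − 8 = 4 days.

4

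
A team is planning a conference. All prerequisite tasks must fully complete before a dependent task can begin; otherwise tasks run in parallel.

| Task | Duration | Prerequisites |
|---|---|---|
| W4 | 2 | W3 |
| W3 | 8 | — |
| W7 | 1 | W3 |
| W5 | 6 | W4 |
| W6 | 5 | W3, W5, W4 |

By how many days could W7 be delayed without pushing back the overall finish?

W3→W4→W5→W6 = 8+2+6+5 = 21 sets the makespan at 21 days.
The longest chain containing W7 totals 9 days.
Slack of W7 = 20 − 8 = 12 days.

12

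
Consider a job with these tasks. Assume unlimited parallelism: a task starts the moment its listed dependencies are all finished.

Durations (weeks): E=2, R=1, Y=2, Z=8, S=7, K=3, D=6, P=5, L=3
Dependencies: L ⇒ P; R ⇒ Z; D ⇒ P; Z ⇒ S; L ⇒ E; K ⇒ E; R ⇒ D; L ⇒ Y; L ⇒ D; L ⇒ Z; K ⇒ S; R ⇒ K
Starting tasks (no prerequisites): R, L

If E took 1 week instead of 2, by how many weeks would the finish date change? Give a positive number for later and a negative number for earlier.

0

As given, the longest chain is L→Z→S = 3+8+7 = 18, so the finish is 18 weeks.
E has 12 weeks of float (longest path through it is 6).
No other chain overtakes it, so the finish is 18 weeks.
Change in finish: 18 − 18 = +0 weeks.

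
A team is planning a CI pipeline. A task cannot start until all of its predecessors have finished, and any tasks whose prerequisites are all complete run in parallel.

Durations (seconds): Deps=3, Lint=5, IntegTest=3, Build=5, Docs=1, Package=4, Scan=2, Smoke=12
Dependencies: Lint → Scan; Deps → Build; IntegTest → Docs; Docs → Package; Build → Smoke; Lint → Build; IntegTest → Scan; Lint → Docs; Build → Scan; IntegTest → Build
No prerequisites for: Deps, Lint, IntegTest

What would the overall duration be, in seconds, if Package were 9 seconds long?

22

The binding path is Lint→Build→Smoke = 5+5+12 = 22; finish at 22 seconds.
Package is off the critical path — its longest chain is 10 seconds, giving 12 of slack.
That remains the longest chain; total 22 seconds.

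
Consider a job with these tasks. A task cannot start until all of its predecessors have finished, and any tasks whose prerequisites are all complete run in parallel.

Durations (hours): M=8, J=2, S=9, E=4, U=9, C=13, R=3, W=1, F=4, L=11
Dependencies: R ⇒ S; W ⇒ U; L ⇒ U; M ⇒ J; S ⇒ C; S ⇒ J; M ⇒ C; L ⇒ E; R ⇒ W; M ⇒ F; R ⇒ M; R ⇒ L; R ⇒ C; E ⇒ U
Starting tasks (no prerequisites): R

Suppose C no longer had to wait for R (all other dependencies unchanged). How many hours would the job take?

27

Before: longest chain R→L→E→U = 3+11+4+9 = 27, finish 27.
Dropping R→C doesn't change C's earliest start (12); another predecessor still binds.
New critical path: R→L→E→U = 3+11+4+9 = 27 ⇒ 27 hours.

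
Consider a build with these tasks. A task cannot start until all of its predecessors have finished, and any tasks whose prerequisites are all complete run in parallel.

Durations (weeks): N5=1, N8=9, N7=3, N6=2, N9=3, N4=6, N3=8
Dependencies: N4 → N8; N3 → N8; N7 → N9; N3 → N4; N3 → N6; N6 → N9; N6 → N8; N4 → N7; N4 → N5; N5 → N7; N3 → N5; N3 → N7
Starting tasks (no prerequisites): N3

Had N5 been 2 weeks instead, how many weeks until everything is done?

23

Critical path before the change: N3→N4→N8 = 8+6+9 = 23 giving 23 weeks.
The longest path through N5 is only 21 weeks, so N5 has float 2.
No other chain overtakes it, so the finish is 23 weeks.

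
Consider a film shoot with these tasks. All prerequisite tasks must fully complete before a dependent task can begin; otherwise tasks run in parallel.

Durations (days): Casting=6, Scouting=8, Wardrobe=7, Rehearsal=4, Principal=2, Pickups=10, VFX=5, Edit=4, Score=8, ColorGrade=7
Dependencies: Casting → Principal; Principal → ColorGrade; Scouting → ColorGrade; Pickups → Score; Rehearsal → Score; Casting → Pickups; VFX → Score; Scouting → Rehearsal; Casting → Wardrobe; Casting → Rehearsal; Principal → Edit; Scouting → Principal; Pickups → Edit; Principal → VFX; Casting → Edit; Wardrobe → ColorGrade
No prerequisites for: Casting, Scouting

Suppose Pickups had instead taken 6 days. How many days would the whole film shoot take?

23

Actual critical path: Casting→Pickups→Score = 6+10+8 = 24 ⇒ 24 days.
Since Pickups is critical, the -4 change carries straight to that chain (now 20 days).
Now Scouting→Principal→VFX→Score = 8+2+5+8 = 23 is longest, so the finish becomes 23 days.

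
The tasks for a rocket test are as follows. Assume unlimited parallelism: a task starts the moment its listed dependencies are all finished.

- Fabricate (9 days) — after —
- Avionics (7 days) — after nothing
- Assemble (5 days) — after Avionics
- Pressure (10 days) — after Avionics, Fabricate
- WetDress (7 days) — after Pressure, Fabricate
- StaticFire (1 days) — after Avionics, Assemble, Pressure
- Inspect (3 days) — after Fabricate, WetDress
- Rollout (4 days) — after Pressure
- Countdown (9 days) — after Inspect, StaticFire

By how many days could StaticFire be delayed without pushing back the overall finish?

9

Fabricate→Pressure→WetDress→Inspect→Countdown = 9+10+7+3+9 = 38 sets the makespan at 38 days.
StaticFire finishes as early as 20 and must finish by 29.
So StaticFire can slip 29 − 20 = 9 days.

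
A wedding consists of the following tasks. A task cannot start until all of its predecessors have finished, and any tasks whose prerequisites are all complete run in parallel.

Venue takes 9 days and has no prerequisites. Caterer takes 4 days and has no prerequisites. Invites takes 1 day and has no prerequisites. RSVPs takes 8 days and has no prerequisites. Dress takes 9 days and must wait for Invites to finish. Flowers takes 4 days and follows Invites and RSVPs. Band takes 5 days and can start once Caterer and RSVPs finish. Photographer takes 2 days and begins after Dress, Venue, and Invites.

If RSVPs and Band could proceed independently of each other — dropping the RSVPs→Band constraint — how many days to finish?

12

Original critical path: RSVPs→Band = 8+5 = 13 ⇒ 13 days.
Without RSVPs→Band, Band's earliest start moves from 8 to 4.
After: Invites→Dress→Photographer = 1+9+2 = 12 → 12 days.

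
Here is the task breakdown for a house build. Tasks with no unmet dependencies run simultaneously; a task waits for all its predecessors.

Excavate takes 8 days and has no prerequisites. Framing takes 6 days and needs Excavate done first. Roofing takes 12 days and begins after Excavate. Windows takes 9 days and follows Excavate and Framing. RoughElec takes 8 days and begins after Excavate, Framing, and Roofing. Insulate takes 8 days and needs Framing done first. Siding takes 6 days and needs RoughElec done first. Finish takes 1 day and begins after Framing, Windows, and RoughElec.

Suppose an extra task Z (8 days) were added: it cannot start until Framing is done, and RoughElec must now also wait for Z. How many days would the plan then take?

Originally the plan takes 34 days.
With Z inserted, RoughElec now waits for max(Excavate, Framing, Roofing, Z).
New critical path: Excavate→Framing→Z→RoughElec→Siding = 8+6+8+8+6 = 36 ⇒ 36 days.

36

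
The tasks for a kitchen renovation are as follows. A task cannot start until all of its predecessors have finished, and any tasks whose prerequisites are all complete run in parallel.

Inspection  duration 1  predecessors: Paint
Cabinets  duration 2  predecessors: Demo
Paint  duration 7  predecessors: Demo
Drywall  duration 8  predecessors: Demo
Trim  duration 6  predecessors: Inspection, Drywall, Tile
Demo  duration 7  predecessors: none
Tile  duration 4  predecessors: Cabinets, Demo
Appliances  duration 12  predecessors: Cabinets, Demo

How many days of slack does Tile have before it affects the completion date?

2

Demo→Drywall→Trim = 7+8+6 = 21 sets the makespan at 21 days.
Tile finishes as early as 13 and must finish by 15.
Slack of Tile = 11 − 9 = 2 days.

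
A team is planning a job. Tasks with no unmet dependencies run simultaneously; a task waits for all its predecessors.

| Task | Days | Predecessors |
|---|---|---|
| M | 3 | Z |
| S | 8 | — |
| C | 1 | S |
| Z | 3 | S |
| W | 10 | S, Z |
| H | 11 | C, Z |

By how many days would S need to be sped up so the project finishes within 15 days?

7

Current finish: 22 days; target: 15.
S is on every critical path, so each day cut from S cuts the finish by one (this holds down to a finish of 15).
Need 22 − 15 = 7 days off S → S becomes 1 day, finish becomes 15.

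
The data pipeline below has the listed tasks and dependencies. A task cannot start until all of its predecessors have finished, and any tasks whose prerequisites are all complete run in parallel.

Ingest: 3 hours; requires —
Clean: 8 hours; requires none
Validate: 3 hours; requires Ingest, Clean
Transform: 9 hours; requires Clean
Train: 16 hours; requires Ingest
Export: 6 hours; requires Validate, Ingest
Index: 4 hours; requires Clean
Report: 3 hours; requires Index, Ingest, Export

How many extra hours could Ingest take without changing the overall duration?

1

Critical path: Clean→Validate→Export→Report = 8+3+6+3 = 20, so the finish is 20 hours.
Ingest finishes as early as 3 and must finish by 4.
Slack of Ingest = 1 − 0 = 1 hour.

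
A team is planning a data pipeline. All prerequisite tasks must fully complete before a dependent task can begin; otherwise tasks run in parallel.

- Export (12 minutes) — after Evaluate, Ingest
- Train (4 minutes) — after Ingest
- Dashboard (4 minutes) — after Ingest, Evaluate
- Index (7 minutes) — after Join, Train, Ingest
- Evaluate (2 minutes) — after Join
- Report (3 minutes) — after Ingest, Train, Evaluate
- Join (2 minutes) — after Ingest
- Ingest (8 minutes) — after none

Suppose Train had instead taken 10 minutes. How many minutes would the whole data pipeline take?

Actual critical path: Ingest→Join→Evaluate→Export = 8+2+2+12 = 24 ⇒ 24 minutes.
Train is off the critical path — its longest chain is 19 minutes, giving 5 of slack.
New critical path: Ingest→Train→Index = 8+10+7 = 25 ⇒ 25 minutes.

25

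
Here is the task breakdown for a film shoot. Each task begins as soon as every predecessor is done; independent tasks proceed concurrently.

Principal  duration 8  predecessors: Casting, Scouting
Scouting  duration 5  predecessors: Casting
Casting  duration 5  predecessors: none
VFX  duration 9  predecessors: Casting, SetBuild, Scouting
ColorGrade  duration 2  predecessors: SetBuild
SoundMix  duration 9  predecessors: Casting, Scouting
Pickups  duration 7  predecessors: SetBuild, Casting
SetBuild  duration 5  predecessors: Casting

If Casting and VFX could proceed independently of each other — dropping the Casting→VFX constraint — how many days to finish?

19

Original critical path: Casting→Scouting→VFX = 5+5+9 = 19 ⇒ 19 days.
Dropping Casting→VFX doesn't change VFX's earliest start (10); another predecessor still binds.
New critical path: Casting→Scouting→VFX = 5+5+9 = 19 ⇒ 19 days.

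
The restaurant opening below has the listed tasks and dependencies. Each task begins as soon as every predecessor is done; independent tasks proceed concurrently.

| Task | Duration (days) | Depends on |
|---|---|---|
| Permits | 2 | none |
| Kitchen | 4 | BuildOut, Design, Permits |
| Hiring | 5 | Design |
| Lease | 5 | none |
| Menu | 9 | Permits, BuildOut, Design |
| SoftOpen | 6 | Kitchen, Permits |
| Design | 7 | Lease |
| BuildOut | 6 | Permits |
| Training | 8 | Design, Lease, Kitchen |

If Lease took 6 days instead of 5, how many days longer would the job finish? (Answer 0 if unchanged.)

1

Baseline: Lease→Design→Kitchen→Training = 5+7+4+8 = 24 → 24 days.
Since Lease is critical, the +1 change carries straight to that chain (now 25 days).
That remains the longest chain; total 25 days.
Change in finish: 25 − 24 = +1 days.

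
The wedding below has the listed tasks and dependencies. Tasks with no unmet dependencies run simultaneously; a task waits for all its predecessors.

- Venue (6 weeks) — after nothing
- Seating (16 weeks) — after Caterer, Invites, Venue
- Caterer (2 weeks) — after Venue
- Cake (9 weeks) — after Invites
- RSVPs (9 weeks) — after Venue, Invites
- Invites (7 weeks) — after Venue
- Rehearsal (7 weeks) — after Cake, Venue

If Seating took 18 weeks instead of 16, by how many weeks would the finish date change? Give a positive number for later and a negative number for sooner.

2

Critical path before the change: Venue→Invites→Seating = 6+7+16 = 29 giving 29 weeks.
Since Seating is critical, the +2 change carries straight to that chain (now 31 weeks).
That remains the longest chain; total 31 weeks.
Change in finish: 31 − 29 = +2 weeks.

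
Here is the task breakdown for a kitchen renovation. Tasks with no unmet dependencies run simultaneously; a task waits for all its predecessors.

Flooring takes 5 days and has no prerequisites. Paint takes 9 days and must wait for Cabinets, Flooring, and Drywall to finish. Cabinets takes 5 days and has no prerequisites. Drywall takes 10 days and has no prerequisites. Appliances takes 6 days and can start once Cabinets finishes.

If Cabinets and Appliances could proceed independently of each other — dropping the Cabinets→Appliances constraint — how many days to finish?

Before: longest chain Drywall→Paint = 10+9 = 19, finish 19.
Without Cabinets→Appliances, Appliances's earliest start moves from 5 to 0.
The longest chain is now Drywall→Paint = 10+9 = 19, so the plan takes 19 days.

19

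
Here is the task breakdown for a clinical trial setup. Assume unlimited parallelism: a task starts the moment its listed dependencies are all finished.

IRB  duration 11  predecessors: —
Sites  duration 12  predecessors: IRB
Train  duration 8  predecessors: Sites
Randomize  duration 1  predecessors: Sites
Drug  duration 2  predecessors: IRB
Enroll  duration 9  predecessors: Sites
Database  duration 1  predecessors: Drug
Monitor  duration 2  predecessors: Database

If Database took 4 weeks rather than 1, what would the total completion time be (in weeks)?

Critical path before the change: IRB→Sites→Enroll = 11+12+9 = 32 giving 32 weeks.
The longest path through Database is only 16 weeks, so Database has float 16.
That remains the longest chain; total 32 weeks.

32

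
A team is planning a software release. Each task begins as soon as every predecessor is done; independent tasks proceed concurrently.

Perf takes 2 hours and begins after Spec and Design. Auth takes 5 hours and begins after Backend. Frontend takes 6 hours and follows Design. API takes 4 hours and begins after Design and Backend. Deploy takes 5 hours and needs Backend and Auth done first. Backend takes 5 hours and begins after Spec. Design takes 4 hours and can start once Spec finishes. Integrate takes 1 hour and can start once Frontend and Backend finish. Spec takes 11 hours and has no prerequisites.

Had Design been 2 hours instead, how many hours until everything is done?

26

Actual critical path: Spec→Backend→Auth→Deploy = 11+5+5+5 = 26 ⇒ 26 hours.
Design has 4 hours of float (longest path through it is 22).
The critical path is still Spec→Backend→Auth→Deploy; finish is now 26 hours.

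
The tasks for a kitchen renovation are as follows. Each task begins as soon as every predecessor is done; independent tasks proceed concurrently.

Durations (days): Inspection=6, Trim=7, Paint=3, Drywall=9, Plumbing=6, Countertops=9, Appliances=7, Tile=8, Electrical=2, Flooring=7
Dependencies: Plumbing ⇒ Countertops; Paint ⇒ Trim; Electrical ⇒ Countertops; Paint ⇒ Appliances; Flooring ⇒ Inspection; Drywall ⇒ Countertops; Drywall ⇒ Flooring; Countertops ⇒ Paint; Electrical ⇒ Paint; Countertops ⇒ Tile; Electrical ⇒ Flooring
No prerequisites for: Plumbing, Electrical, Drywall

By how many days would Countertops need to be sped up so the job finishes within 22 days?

Current finish: 28 days; target: 22.
Countertops is on every critical path, so each day cut from Countertops cuts the finish by one (this holds down to a finish of 22).
Need 28 − 22 = 6 days off Countertops → Countertops becomes 3 days, finish becomes 22.

6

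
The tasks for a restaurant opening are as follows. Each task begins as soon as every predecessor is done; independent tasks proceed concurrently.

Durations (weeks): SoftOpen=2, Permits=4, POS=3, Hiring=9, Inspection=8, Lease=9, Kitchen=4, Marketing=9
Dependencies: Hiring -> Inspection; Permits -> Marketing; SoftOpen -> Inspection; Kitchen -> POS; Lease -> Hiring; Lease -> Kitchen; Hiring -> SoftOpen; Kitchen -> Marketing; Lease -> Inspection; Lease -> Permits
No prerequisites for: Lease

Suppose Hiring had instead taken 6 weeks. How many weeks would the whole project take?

Actual critical path: Lease→Hiring→SoftOpen→Inspection = 9+9+2+8 = 28 ⇒ 28 weeks.
Since Hiring is critical, the -3 change carries straight to that chain (now 25 weeks).
The critical path is still Lease→Hiring→SoftOpen→Inspection; finish is now 25 weeks.

25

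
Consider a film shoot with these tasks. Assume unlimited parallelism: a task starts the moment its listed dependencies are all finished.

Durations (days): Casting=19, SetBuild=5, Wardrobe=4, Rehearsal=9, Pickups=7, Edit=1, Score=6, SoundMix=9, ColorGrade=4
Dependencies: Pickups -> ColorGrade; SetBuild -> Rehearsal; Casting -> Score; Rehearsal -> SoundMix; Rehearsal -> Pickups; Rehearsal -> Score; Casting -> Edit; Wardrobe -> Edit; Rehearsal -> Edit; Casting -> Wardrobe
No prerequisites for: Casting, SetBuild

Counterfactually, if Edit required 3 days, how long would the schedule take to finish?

Actual critical path: Casting→Score = 19+6 = 25 ⇒ 25 days.
The longest path through Edit is only 24 days, so Edit has float 1.
The binding chain switches to Casting→Wardrobe→Edit = 19+4+3 = 26; finish 26 days.

26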